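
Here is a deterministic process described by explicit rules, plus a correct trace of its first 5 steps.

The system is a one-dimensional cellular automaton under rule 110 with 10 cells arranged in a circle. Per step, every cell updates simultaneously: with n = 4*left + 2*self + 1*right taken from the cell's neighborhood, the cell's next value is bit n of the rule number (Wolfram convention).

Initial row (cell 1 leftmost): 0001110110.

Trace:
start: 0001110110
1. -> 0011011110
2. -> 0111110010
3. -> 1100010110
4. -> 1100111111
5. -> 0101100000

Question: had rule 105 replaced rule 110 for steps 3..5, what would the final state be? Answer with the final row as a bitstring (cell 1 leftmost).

(re-executing steps 3..5 under rule 105; state before step 3: 0111110010)
3. -> 0100010000
4. -> 0001000111
5. -> 0100010101

0100010101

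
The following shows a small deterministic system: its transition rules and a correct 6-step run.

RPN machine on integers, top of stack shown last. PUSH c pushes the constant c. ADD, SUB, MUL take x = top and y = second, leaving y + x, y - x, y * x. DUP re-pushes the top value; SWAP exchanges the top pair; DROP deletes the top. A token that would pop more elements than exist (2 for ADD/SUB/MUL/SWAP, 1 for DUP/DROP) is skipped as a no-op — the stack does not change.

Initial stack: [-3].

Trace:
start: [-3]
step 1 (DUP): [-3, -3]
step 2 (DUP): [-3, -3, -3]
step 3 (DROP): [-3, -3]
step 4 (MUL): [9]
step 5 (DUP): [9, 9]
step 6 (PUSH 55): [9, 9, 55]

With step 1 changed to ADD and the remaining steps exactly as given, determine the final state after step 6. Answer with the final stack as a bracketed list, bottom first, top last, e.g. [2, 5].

(re-executing from step 1 with the substitution; state before step 1: [-3])
step 1 (ADD): [-3]
step 2 (DUP): [-3, -3]
step 3 (DROP): [-3]
step 4 (MUL): [-3]
step 5 (DUP): [-3, -3]
step 6 (PUSH 55): [-3, -3, 55]

[-3, -3, 55]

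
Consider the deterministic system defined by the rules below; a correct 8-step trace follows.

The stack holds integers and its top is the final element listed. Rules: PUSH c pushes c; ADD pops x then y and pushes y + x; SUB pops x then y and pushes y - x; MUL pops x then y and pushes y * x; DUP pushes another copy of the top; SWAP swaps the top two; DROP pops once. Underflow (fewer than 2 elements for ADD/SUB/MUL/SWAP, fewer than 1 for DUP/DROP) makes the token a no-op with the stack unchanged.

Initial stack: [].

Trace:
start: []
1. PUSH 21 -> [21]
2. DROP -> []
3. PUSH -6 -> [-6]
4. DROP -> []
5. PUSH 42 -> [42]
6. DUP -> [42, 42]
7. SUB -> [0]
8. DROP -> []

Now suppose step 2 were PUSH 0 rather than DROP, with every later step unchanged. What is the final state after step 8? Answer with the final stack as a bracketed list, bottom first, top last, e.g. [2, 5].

[21, 0]

(re-executing from step 2 with the substitution; state before step 2: [21])
2. PUSH 0 -> [21, 0]
3. PUSH -6 -> [21, 0, -6]
4. DROP -> [21, 0]
5. PUSH 42 -> [21, 0, 42]
6. DUP -> [21, 0, 42, 42]
7. SUB -> [21, 0, 0]
8. DROP -> [21, 0]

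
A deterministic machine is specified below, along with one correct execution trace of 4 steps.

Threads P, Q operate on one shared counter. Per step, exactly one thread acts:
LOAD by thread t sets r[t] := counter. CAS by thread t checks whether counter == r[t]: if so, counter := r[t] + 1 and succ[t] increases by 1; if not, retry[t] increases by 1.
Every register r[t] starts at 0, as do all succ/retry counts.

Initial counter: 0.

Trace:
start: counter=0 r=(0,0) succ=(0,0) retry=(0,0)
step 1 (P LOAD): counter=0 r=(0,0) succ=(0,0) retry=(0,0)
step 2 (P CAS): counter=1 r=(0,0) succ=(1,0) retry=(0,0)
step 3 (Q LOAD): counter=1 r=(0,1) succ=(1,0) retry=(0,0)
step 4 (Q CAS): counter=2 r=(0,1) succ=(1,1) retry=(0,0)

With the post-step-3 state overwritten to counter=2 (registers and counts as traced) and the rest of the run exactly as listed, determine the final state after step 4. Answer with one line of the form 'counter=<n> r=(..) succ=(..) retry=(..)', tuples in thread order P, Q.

state after step 3 := counter=2 r=(0,1) succ=(1,0) retry=(0,0)
step 4 (Q CAS): counter=2 r=(0,1) succ=(1,0) retry=(0,1)

counter=2 r=(0,1) succ=(1,0) retry=(0,1)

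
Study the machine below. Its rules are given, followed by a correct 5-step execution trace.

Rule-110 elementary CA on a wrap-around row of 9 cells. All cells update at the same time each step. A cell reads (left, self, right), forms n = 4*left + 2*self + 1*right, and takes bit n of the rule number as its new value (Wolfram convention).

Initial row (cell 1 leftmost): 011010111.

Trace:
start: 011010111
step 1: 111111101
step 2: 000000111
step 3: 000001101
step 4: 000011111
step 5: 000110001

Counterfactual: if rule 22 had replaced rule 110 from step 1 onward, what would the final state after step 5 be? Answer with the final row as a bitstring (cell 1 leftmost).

100000001

(re-executing steps 1..5 under rule 22; state before step 1: 011010111)
step 1: 000010000
step 2: 000111000
step 3: 001000100
step 4: 011101110
step 5: 100000001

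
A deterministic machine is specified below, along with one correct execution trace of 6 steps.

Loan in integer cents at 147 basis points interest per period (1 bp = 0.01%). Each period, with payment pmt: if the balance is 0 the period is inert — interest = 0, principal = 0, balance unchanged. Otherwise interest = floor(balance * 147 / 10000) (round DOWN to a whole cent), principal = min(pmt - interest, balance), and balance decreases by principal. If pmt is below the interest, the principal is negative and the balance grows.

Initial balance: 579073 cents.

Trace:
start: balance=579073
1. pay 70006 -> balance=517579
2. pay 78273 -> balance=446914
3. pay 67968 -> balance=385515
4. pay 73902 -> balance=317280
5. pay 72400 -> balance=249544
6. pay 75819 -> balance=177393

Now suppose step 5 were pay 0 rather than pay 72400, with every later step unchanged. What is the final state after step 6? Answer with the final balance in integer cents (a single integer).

(re-executing from step 5 with the substitution; state before step 5: balance=317280)
5. pay 0 -> balance=321944
6. pay 75819 -> balance=250857

250857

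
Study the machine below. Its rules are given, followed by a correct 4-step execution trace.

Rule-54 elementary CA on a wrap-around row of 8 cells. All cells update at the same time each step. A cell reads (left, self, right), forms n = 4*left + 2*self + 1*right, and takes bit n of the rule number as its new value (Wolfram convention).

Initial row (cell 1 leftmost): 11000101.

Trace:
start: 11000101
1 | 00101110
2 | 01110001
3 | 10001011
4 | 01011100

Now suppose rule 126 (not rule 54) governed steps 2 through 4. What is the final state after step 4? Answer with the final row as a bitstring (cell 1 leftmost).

(re-executing steps 2..4 under rule 126; state before step 2: 00101110)
2 | 01111011
3 | 11001111
4 | 01111000

01111000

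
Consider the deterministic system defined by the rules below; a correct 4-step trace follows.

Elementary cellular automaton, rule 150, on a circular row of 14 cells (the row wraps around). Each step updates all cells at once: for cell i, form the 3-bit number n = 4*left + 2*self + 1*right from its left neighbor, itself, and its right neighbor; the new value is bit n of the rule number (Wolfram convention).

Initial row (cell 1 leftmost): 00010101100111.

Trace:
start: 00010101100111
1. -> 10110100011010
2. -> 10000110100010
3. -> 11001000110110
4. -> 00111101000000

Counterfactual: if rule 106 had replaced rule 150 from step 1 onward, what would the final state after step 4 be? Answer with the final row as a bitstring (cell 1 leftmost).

01011000100101

(re-executing steps 1..4 under rule 106; state before step 1: 00010101100111)
1. -> 00101011101101
2. -> 01010110111110
3. -> 10101111100010
4. -> 01011000100101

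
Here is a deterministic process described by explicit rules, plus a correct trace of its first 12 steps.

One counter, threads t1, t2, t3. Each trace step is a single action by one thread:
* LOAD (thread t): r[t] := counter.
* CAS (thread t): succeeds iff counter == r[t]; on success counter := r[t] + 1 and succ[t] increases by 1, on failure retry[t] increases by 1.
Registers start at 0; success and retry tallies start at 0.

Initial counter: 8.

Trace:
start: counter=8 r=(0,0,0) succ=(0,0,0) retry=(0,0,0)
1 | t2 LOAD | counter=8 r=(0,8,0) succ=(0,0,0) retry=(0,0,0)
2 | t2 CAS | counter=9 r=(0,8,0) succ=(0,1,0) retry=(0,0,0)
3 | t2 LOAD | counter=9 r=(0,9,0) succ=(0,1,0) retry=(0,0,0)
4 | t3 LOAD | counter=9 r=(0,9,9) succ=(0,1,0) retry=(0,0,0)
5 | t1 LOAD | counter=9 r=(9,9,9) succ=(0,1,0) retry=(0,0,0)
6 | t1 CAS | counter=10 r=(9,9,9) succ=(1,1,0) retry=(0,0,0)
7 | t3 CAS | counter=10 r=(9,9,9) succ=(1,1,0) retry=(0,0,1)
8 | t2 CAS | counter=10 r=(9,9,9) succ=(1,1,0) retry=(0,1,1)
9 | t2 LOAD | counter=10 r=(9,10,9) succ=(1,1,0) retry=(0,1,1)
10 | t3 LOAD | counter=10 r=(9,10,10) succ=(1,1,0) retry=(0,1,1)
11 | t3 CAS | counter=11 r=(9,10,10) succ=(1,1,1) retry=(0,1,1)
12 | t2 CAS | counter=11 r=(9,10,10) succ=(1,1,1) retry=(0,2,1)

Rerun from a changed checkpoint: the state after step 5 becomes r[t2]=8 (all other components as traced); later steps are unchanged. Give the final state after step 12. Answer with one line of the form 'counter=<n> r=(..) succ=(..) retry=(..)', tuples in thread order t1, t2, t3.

state after step 5 := counter=9 r=(9,8,9) succ=(0,1,0) retry=(0,0,0)
6 | t1 CAS | counter=10 r=(9,8,9) succ=(1,1,0) retry=(0,0,0)
7 | t3 CAS | counter=10 r=(9,8,9) succ=(1,1,0) retry=(0,0,1)
8 | t2 CAS | counter=10 r=(9,8,9) succ=(1,1,0) retry=(0,1,1)
9 | t2 LOAD | counter=10 r=(9,10,9) succ=(1,1,0) retry=(0,1,1)
10 | t3 LOAD | counter=10 r=(9,10,10) succ=(1,1,0) retry=(0,1,1)
11 | t3 CAS | counter=11 r=(9,10,10) succ=(1,1,1) retry=(0,1,1)
12 | t2 CAS | counter=11 r=(9,10,10) succ=(1,1,1) retry=(0,2,1)

counter=11 r=(9,10,10) succ=(1,1,1) retry=(0,2,1)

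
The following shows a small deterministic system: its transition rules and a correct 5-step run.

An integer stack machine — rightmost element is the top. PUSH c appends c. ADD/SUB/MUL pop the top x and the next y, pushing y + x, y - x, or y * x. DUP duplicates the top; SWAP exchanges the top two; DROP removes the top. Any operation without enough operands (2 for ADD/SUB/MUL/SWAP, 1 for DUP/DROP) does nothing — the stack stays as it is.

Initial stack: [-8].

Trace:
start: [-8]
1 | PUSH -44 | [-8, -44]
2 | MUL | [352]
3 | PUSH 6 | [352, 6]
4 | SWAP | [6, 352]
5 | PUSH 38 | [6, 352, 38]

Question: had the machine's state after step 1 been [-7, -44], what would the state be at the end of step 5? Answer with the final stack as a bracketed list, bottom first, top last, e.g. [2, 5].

state after step 1 := [-7, -44]
2 | MUL | [308]
3 | PUSH 6 | [308, 6]
4 | SWAP | [6, 308]
5 | PUSH 38 | [6, 308, 38]

[6, 308, 38]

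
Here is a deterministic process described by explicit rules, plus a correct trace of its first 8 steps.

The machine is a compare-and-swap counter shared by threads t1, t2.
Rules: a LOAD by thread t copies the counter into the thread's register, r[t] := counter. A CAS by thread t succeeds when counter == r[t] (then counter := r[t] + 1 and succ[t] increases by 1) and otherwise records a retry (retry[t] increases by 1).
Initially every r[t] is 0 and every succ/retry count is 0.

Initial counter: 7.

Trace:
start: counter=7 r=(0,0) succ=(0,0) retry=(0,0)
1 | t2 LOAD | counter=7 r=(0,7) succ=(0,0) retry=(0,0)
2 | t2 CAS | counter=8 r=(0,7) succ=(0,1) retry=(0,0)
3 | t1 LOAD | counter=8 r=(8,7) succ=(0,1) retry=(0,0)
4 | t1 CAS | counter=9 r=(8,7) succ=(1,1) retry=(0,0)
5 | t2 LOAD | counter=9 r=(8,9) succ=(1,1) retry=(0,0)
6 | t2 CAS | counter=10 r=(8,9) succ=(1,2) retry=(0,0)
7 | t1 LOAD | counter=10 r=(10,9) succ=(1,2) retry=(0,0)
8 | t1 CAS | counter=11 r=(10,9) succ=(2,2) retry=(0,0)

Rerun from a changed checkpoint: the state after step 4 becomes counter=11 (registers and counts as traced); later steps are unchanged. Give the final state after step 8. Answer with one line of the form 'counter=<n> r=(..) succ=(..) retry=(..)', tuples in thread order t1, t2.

state after step 4 := counter=11 r=(8,7) succ=(1,1) retry=(0,0)
5 | t2 LOAD | counter=11 r=(8,11) succ=(1,1) retry=(0,0)
6 | t2 CAS | counter=12 r=(8,11) succ=(1,2) retry=(0,0)
7 | t1 LOAD | counter=12 r=(12,11) succ=(1,2) retry=(0,0)
8 | t1 CAS | counter=13 r=(12,11) succ=(2,2) retry=(0,0)

counter=13 r=(12,11) succ=(2,2) retry=(0,0)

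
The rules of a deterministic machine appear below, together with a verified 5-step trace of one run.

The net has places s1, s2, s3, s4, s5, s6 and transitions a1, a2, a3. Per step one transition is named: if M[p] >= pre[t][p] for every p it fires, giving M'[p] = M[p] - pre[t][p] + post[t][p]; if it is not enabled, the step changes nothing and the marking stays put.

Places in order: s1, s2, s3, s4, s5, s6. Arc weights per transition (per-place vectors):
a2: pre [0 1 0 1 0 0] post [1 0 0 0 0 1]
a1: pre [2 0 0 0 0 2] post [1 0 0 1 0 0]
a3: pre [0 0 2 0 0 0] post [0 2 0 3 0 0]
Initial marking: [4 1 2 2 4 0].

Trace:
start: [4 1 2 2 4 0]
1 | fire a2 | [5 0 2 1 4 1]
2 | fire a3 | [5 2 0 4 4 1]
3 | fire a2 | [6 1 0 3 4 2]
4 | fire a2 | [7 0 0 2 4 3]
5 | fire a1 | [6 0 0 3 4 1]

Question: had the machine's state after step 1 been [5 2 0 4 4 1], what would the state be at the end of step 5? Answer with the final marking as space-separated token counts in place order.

6 0 0 3 4 1

state after step 1 := [5 2 0 4 4 1]
2 | fire a3 | [5 2 0 4 4 1]
3 | fire a2 | [6 1 0 3 4 2]
4 | fire a2 | [7 0 0 2 4 3]
5 | fire a1 | [6 0 0 3 4 1]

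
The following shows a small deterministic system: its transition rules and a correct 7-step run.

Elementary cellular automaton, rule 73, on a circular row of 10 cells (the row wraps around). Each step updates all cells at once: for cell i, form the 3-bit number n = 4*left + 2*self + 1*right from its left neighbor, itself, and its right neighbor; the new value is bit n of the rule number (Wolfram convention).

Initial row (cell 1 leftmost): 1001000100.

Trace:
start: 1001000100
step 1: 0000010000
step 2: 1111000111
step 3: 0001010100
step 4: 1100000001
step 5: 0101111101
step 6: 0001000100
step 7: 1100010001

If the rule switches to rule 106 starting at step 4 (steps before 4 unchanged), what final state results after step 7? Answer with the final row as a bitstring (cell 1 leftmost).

0101000001

(re-executing steps 4..7 under rule 106; state before step 4: 0001010100)
step 4: 0010101000
step 5: 0101010000
step 6: 1010100000
step 7: 0101000001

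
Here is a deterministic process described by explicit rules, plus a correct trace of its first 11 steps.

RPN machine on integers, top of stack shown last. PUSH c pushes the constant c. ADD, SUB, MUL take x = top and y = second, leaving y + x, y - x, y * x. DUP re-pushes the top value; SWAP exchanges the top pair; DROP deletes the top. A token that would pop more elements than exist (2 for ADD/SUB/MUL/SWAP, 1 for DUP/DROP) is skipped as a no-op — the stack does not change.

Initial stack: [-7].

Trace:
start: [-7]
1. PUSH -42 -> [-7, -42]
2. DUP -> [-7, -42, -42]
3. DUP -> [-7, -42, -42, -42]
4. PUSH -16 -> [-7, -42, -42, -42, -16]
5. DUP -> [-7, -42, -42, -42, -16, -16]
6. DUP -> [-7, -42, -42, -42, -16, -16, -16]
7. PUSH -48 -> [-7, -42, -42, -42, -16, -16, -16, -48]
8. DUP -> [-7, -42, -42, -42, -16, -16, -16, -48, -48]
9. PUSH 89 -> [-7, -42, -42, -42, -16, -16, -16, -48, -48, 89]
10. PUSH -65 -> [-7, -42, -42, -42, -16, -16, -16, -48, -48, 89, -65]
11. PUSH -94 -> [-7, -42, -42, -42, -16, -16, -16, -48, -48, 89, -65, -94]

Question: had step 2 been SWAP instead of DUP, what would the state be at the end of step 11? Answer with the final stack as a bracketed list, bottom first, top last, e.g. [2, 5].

[-42, -7, -7, -16, -16, -16, -48, -48, 89, -65, -94]

(re-executing from step 2 with the substitution; state before step 2: [-7, -42])
2. SWAP -> [-42, -7]
3. DUP -> [-42, -7, -7]
4. PUSH -16 -> [-42, -7, -7, -16]
5. DUP -> [-42, -7, -7, -16, -16]
6. DUP -> [-42, -7, -7, -16, -16, -16]
7. PUSH -48 -> [-42, -7, -7, -16, -16, -16, -48]
8. DUP -> [-42, -7, -7, -16, -16, -16, -48, -48]
9. PUSH 89 -> [-42, -7, -7, -16, -16, -16, -48, -48, 89]
10. PUSH -65 -> [-42, -7, -7, -16, -16, -16, -48, -48, 89, -65]
11. PUSH -94 -> [-42, -7, -7, -16, -16, -16, -48, -48, 89, -65, -94]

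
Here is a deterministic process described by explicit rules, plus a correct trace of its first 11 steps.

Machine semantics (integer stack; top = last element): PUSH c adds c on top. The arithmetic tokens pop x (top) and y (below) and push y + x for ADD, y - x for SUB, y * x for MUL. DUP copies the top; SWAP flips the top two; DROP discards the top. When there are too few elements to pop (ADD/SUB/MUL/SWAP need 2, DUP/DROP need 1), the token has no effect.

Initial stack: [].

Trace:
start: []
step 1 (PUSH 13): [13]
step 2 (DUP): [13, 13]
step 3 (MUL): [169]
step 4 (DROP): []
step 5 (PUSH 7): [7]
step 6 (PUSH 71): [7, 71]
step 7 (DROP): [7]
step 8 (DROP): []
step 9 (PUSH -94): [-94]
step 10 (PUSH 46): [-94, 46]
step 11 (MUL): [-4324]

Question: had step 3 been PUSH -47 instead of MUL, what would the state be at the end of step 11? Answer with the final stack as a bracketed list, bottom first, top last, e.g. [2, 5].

[13, 13, -4324]

(re-executing from step 3 with the substitution; state before step 3: [13, 13])
step 3 (PUSH -47): [13, 13, -47]
step 4 (DROP): [13, 13]
step 5 (PUSH 7): [13, 13, 7]
step 6 (PUSH 71): [13, 13, 7, 71]
step 7 (DROP): [13, 13, 7]
step 8 (DROP): [13, 13]
step 9 (PUSH -94): [13, 13, -94]
step 10 (PUSH 46): [13, 13, -94, 46]
step 11 (MUL): [13, 13, -4324]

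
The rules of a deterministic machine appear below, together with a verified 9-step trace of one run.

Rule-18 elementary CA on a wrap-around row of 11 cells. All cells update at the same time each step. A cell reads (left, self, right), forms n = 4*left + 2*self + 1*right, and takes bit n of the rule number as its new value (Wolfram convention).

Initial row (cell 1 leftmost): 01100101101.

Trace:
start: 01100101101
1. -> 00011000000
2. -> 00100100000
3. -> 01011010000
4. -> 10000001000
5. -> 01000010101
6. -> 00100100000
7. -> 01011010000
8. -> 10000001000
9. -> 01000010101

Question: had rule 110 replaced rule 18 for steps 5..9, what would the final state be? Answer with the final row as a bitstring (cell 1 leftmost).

10110001110

(re-executing steps 5..9 under rule 110; state before step 5: 10000001000)
5. -> 10000011001
6. -> 10000111011
7. -> 10001101110
8. -> 10011111011
9. -> 10110001110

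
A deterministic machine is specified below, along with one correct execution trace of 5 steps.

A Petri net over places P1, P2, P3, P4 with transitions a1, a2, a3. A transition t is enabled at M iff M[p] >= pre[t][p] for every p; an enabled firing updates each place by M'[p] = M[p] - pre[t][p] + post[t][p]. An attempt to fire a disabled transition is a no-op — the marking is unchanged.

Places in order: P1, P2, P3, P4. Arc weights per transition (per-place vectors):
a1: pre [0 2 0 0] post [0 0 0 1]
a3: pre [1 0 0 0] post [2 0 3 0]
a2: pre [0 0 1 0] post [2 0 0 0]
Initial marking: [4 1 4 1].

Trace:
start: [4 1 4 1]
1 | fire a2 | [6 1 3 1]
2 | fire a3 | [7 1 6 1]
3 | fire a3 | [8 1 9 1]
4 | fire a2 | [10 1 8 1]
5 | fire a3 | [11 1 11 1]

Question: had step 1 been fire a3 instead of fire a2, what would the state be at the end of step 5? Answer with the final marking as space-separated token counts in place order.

10 1 15 1

(re-executing from step 1 with the substitution; state before step 1: [4 1 4 1])
1 | fire a3 | [5 1 7 1]
2 | fire a3 | [6 1 10 1]
3 | fire a3 | [7 1 13 1]
4 | fire a2 | [9 1 12 1]
5 | fire a3 | [10 1 15 1]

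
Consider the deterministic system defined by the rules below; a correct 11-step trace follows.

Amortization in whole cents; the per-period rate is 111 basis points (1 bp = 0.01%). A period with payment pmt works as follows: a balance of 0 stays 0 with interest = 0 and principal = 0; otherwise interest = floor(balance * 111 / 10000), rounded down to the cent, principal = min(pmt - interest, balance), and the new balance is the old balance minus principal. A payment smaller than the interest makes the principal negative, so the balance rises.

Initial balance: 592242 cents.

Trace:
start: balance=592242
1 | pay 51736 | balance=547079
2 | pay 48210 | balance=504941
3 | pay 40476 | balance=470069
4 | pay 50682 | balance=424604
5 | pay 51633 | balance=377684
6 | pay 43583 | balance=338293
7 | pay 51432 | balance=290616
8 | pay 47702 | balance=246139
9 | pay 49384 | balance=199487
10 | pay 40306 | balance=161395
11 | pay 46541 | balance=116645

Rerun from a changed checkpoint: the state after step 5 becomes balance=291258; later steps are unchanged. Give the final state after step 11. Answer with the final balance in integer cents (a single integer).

state after step 5 := balance=291258
6 | pay 43583 | balance=250907
7 | pay 51432 | balance=202260
8 | pay 47702 | balance=156803
9 | pay 49384 | balance=109159
10 | pay 40306 | balance=70064
11 | pay 46541 | balance=24300

24300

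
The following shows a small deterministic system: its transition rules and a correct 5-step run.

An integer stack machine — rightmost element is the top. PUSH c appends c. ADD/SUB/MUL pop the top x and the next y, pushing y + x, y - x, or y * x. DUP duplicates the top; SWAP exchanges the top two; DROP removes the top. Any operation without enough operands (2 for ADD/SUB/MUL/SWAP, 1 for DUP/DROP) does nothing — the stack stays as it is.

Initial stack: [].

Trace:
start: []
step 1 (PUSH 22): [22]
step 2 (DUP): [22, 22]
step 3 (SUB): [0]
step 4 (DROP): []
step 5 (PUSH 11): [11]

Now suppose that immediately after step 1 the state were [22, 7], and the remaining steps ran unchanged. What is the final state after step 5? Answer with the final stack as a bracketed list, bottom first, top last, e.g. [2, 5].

[22, 11]

state after step 1 := [22, 7]
step 2 (DUP): [22, 7, 7]
step 3 (SUB): [22, 0]
step 4 (DROP): [22]
step 5 (PUSH 11): [22, 11]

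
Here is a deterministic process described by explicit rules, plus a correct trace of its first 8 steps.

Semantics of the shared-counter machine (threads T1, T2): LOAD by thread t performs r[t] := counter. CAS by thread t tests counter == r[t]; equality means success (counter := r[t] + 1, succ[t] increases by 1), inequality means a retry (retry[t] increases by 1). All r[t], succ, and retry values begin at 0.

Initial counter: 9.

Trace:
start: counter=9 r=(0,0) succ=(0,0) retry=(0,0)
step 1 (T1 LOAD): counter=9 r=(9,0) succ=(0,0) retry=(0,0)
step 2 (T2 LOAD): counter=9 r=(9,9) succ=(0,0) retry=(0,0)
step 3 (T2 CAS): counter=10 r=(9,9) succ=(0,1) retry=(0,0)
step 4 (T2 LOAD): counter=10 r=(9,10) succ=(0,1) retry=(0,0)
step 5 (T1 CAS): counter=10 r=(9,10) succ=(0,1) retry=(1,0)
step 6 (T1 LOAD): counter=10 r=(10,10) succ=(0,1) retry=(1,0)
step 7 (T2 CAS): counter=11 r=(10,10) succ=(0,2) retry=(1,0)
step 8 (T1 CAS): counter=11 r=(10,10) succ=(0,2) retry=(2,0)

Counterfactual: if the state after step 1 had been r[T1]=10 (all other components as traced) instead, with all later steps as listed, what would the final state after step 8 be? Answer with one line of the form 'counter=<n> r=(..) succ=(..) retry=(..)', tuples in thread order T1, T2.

state after step 1 := counter=9 r=(10,0) succ=(0,0) retry=(0,0)
step 2 (T2 LOAD): counter=9 r=(10,9) succ=(0,0) retry=(0,0)
step 3 (T2 CAS): counter=10 r=(10,9) succ=(0,1) retry=(0,0)
step 4 (T2 LOAD): counter=10 r=(10,10) succ=(0,1) retry=(0,0)
step 5 (T1 CAS): counter=11 r=(10,10) succ=(1,1) retry=(0,0)
step 6 (T1 LOAD): counter=11 r=(11,10) succ=(1,1) retry=(0,0)
step 7 (T2 CAS): counter=11 r=(11,10) succ=(1,1) retry=(0,1)
step 8 (T1 CAS): counter=12 r=(11,10) succ=(2,1) retry=(0,1)

counter=12 r=(11,10) succ=(2,1) retry=(0,1)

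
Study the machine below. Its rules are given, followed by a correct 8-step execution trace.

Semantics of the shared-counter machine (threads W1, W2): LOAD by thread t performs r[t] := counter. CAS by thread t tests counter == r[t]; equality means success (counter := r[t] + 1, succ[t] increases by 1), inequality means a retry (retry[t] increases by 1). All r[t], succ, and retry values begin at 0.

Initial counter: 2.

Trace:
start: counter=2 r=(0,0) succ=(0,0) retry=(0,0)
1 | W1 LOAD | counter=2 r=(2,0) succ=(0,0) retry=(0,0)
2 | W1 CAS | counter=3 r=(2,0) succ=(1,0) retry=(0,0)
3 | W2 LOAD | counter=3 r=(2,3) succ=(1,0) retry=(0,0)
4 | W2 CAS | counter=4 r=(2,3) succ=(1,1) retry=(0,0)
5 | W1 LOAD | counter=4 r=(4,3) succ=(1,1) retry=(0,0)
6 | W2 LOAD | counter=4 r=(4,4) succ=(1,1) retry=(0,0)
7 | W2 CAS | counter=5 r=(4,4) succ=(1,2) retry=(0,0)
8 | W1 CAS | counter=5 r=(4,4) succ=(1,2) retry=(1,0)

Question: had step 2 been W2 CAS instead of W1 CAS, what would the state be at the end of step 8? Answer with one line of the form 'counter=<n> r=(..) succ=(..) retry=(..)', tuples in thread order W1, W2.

(re-executing from step 2 with the substitution; state before step 2: counter=2 r=(2,0) succ=(0,0) retry=(0,0))
2 | W2 CAS | counter=2 r=(2,0) succ=(0,0) retry=(0,1)
3 | W2 LOAD | counter=2 r=(2,2) succ=(0,0) retry=(0,1)
4 | W2 CAS | counter=3 r=(2,2) succ=(0,1) retry=(0,1)
5 | W1 LOAD | counter=3 r=(3,2) succ=(0,1) retry=(0,1)
6 | W2 LOAD | counter=3 r=(3,3) succ=(0,1) retry=(0,1)
7 | W2 CAS | counter=4 r=(3,3) succ=(0,2) retry=(0,1)
8 | W1 CAS | counter=4 r=(3,3) succ=(0,2) retry=(1,1)

counter=4 r=(3,3) succ=(0,2) retry=(1,1)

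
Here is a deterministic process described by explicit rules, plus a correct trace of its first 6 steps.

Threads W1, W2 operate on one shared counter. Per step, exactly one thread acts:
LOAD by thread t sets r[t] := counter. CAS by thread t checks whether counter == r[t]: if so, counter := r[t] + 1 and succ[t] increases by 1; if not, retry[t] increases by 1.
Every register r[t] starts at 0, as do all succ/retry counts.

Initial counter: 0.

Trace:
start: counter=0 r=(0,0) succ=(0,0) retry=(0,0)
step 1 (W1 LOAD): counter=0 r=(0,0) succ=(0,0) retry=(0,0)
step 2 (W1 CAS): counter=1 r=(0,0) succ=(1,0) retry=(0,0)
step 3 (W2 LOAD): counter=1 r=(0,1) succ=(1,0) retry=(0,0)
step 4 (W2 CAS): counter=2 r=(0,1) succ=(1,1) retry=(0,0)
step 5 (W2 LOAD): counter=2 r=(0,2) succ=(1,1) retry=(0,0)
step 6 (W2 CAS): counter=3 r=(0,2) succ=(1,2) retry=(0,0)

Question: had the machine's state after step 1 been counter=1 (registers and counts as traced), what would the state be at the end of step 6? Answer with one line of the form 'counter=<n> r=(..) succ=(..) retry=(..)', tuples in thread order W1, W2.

counter=3 r=(0,2) succ=(0,2) retry=(1,0)

state after step 1 := counter=1 r=(0,0) succ=(0,0) retry=(0,0)
step 2 (W1 CAS): counter=1 r=(0,0) succ=(0,0) retry=(1,0)
step 3 (W2 LOAD): counter=1 r=(0,1) succ=(0,0) retry=(1,0)
step 4 (W2 CAS): counter=2 r=(0,1) succ=(0,1) retry=(1,0)
step 5 (W2 LOAD): counter=2 r=(0,2) succ=(0,1) retry=(1,0)
step 6 (W2 CAS): counter=3 r=(0,2) succ=(0,2) retry=(1,0)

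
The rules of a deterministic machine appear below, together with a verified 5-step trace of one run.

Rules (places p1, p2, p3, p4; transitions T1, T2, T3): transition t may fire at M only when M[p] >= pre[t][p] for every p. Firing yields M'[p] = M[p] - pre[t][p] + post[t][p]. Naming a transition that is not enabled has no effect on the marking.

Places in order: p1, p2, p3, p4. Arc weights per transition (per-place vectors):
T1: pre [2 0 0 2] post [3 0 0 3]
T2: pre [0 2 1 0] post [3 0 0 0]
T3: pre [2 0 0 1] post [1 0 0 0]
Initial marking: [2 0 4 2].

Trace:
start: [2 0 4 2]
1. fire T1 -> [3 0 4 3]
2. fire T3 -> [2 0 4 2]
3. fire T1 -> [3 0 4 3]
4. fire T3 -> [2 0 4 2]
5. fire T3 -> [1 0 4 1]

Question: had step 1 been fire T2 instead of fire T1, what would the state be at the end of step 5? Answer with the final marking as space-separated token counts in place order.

1 0 4 1

(re-executing from step 1 with the substitution; state before step 1: [2 0 4 2])
1. fire T2 -> [2 0 4 2]
2. fire T3 -> [1 0 4 1]
3. fire T1 -> [1 0 4 1]
4. fire T3 -> [1 0 4 1]
5. fire T3 -> [1 0 4 1]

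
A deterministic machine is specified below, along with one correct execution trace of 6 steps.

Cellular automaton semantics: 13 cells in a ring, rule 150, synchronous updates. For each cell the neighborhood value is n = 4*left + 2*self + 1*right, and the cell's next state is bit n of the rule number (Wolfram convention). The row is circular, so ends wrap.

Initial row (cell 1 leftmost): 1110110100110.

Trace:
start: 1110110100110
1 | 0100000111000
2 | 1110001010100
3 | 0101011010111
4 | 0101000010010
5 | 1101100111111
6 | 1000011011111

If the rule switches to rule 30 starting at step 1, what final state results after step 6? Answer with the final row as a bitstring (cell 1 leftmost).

(re-executing steps 1..6 under rule 30; state before step 1: 1110110100110)
1 | 1000100111100
2 | 1101111100011
3 | 0001000010110
4 | 0011100110101
5 | 1110011100101
6 | 0001110011101

0001110011101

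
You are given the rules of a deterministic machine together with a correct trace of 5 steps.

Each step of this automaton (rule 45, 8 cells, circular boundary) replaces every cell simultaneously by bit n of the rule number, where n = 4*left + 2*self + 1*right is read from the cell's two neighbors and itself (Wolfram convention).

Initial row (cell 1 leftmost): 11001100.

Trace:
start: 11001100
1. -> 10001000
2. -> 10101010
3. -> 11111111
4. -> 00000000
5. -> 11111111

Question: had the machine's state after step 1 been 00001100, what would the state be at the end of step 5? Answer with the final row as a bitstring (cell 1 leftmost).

state after step 1 := 00001100
2. -> 11101001
3. -> 00011001
4. -> 01010001
5. -> 11110101

11110101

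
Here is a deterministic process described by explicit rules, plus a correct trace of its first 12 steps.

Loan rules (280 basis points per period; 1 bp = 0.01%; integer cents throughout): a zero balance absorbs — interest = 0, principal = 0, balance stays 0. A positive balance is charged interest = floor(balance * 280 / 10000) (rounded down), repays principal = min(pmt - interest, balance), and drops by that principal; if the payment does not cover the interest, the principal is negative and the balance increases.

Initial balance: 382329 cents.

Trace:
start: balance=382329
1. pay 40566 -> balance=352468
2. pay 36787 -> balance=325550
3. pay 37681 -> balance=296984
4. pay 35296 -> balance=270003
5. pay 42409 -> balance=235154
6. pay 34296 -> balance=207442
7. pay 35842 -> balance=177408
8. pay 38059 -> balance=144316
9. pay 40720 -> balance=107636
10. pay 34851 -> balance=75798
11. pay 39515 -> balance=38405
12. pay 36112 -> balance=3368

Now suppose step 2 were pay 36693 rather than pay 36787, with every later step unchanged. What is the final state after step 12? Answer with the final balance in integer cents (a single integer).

(re-executing from step 2 with the substitution; state before step 2: balance=352468)
2. pay 36693 -> balance=325644
3. pay 37681 -> balance=297081
4. pay 35296 -> balance=270103
5. pay 42409 -> balance=235256
6. pay 34296 -> balance=207547
7. pay 35842 -> balance=177516
8. pay 38059 -> balance=144427
9. pay 40720 -> balance=107750
10. pay 34851 -> balance=75916
11. pay 39515 -> balance=38526
12. pay 36112 -> balance=3492

3492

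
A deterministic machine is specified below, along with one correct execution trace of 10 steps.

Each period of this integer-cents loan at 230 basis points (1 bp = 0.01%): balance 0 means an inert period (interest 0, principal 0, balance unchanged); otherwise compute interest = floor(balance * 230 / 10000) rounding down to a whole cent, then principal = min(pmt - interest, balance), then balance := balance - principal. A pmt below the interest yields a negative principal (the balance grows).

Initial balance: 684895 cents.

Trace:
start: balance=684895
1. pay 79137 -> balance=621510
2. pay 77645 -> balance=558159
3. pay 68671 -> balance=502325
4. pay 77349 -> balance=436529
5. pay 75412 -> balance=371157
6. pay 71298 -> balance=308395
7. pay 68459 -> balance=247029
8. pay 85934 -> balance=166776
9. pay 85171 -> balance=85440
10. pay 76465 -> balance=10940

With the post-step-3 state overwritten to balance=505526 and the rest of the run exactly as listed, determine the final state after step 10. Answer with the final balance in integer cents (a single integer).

state after step 3 := balance=505526
4. pay 77349 -> balance=439804
5. pay 75412 -> balance=374507
6. pay 71298 -> balance=311822
7. pay 68459 -> balance=250534
8. pay 85934 -> balance=170362
9. pay 85171 -> balance=89109
10. pay 76465 -> balance=14693

14693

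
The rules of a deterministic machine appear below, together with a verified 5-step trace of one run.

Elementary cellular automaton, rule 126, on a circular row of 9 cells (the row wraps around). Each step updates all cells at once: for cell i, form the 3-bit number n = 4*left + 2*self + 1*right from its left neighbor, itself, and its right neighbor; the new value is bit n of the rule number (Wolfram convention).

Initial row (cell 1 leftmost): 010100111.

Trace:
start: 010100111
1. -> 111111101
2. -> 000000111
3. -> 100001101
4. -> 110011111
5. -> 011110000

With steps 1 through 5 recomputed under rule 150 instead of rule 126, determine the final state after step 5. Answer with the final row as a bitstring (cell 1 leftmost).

(re-executing steps 1..5 under rule 150; state before step 1: 010100111)
1. -> 010111010
2. -> 110010011
3. -> 101111101
4. -> 000111000
5. -> 001010100

001010100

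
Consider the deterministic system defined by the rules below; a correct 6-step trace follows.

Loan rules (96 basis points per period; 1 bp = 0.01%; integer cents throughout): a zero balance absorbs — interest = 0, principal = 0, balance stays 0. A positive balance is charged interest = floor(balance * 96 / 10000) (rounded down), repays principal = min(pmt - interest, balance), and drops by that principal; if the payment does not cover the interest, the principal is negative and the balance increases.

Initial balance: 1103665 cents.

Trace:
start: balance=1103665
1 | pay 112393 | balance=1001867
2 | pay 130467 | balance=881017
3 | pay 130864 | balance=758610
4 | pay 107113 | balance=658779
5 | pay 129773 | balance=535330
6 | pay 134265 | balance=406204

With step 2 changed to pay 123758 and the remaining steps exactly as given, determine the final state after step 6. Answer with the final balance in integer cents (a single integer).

413174

(re-executing from step 2 with the substitution; state before step 2: balance=1001867)
2 | pay 123758 | balance=887726
3 | pay 130864 | balance=765384
4 | pay 107113 | balance=665618
5 | pay 129773 | balance=542234
6 | pay 134265 | balance=413174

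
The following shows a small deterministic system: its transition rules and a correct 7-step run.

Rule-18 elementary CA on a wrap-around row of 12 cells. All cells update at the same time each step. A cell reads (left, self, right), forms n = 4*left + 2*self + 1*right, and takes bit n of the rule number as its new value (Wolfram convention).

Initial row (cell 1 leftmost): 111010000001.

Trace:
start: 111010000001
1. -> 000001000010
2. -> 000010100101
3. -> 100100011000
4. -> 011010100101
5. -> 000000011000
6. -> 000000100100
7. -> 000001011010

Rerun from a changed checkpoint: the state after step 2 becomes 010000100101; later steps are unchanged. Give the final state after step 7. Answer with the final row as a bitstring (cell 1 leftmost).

state after step 2 := 010000100101
3. -> 001001011000
4. -> 010110000100
5. -> 100001001010
6. -> 010010110000
7. -> 101100001000

101100001000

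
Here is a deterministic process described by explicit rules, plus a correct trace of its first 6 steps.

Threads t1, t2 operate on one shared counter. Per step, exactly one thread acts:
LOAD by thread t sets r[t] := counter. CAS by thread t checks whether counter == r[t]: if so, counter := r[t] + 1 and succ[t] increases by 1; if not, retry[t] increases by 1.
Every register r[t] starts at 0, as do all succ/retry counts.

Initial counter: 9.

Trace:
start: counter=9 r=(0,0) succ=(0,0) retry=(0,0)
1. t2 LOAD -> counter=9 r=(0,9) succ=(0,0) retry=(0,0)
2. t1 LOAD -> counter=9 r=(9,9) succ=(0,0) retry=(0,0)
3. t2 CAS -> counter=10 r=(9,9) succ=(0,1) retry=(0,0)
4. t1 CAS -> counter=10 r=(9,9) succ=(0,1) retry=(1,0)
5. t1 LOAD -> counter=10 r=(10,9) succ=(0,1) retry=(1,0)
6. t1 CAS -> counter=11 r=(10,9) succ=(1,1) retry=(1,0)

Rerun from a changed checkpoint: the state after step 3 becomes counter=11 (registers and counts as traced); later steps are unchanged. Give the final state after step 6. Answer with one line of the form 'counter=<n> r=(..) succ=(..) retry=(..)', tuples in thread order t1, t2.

counter=12 r=(11,9) succ=(1,1) retry=(1,0)

state after step 3 := counter=11 r=(9,9) succ=(0,1) retry=(0,0)
4. t1 CAS -> counter=11 r=(9,9) succ=(0,1) retry=(1,0)
5. t1 LOAD -> counter=11 r=(11,9) succ=(0,1) retry=(1,0)
6. t1 CAS -> counter=12 r=(11,9) succ=(1,1) retry=(1,0)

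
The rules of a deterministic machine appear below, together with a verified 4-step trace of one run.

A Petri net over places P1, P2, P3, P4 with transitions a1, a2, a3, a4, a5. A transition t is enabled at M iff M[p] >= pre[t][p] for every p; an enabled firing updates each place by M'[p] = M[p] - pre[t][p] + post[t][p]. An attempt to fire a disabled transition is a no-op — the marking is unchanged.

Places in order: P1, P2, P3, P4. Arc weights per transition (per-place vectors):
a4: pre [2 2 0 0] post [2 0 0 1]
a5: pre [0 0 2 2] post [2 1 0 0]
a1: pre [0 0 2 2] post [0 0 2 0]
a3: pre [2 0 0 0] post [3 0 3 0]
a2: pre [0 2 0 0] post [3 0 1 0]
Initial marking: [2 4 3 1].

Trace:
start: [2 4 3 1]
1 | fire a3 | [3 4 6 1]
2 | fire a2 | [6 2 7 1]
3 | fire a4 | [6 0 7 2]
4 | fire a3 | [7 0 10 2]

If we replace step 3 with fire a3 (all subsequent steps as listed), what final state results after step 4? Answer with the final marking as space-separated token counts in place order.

8 2 13 1

(re-executing from step 3 with the substitution; state before step 3: [6 2 7 1])
3 | fire a3 | [7 2 10 1]
4 | fire a3 | [8 2 13 1]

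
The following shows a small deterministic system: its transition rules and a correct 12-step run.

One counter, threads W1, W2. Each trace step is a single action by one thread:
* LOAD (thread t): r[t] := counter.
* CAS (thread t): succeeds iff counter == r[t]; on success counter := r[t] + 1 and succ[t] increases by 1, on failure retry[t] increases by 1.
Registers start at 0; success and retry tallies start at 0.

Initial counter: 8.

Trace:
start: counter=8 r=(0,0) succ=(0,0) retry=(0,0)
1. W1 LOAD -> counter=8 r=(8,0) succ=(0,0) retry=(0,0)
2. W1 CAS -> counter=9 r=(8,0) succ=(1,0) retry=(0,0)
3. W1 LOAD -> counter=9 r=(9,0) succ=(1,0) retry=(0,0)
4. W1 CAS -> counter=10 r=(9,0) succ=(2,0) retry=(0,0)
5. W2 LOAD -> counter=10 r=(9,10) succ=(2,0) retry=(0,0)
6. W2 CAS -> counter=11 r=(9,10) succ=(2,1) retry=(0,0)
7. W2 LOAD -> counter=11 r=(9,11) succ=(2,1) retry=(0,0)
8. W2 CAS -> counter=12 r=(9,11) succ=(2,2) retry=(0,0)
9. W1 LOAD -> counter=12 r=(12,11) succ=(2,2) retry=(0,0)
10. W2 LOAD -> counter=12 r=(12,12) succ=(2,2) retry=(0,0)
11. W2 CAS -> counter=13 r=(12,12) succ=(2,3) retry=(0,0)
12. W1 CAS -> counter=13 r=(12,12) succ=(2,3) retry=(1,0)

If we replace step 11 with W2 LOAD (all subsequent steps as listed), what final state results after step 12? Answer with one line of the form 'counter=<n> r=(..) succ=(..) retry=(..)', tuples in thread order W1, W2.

counter=13 r=(12,12) succ=(3,2) retry=(0,0)

(re-executing from step 11 with the substitution; state before step 11: counter=12 r=(12,12) succ=(2,2) retry=(0,0))
11. W2 LOAD -> counter=12 r=(12,12) succ=(2,2) retry=(0,0)
12. W1 CAS -> counter=13 r=(12,12) succ=(3,2) retry=(0,0)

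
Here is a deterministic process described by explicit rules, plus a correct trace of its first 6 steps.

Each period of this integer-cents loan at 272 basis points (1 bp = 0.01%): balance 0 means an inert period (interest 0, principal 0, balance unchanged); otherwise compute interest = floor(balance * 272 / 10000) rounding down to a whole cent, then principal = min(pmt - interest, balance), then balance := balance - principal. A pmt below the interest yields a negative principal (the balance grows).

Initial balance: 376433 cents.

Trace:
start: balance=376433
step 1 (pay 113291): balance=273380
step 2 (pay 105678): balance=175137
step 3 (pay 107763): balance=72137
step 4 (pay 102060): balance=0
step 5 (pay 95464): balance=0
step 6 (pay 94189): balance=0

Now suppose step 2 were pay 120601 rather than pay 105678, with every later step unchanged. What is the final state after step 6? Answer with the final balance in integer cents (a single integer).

0

(re-executing from step 2 with the substitution; state before step 2: balance=273380)
step 2 (pay 120601): balance=160214
step 3 (pay 107763): balance=56808
step 4 (pay 102060): balance=0
step 5 (pay 95464): balance=0
step 6 (pay 94189): balance=0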